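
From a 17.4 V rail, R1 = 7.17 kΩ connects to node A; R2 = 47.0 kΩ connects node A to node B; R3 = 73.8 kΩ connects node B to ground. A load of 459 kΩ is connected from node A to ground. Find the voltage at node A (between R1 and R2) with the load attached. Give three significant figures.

Below node A the series string R2+R3 = 120.8 kΩ sits in parallel with the 459 kΩ load: 95.63 kΩ.
V_A = 17.4 × 95.63/(7.17 + 95.63) = 16.2 V.

V ≈ 16.2 V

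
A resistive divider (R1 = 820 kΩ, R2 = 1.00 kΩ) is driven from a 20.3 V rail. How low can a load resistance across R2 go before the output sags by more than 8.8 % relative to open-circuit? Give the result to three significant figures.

Output resistance R_th = R1‖R2 = (820000 × 1000)/821000 = 998.8 Ω.
The fractional drop is R_th/(R_th + R_L); requiring this ≤ 0.0880 gives R_L ≥ R_th(1/0.0880 − 1) = 998.8 × 10.36 = 10.4 kΩ.

R_L(min) ≈ 10.4 kΩ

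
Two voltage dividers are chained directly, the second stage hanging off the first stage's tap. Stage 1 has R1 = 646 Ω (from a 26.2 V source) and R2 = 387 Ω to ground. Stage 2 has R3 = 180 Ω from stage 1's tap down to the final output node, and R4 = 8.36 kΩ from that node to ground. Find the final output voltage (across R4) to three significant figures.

Stage 2 presents R3+R4 = 8540 Ω as a load on stage 1's tap.
Stage 1's lower leg becomes R2‖(R3+R4) = 370.2 Ω, so V_mid = 26.2 × 370.2/1016 = 9.545 V.
Stage 2 is itself unloaded: V_out = V_mid × R4/(R3+R4) = 9.545 × 8360/8540 = 9.34 V.

V_out ≈ 9.34 V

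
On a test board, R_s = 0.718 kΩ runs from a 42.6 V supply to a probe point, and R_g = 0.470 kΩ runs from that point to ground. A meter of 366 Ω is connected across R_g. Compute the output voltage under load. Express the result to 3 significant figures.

V_out ≈ 9.49 V

The load sits in parallel with R_g: R_g‖R_L = (470 × 366) / (470 + 366) = 205.8 Ω.
V_out = 42.6 × 205.8 / (718 + 205.8) = 42.6 × 205.8/923.8 = 9.49 V.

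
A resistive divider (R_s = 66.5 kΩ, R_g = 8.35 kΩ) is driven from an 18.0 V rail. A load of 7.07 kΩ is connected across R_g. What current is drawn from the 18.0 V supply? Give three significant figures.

R_g‖R_L = 3.828 kΩ, so the source sees R_s + R_g‖R_L = 70.33 kΩ.
I = 18.0 V / 70.33 kΩ = 0.256 mA.

I ≈ 0.256 mA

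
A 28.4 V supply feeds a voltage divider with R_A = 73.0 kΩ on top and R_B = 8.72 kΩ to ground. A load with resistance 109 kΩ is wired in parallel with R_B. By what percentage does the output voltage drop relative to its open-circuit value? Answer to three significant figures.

The divider's output (Thévenin) resistance is R_A‖R_B = 7.790 kΩ.
Fractional drop under load = R_th/(R_th + R_L) = 7.790 / (7.790 + 109) = 0.06670.
So the output falls by 6.67 %.

6.67 %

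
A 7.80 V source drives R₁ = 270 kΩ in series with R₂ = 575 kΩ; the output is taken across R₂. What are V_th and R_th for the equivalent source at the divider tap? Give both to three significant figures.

V_th = 5.31 V, R_th = 184 kΩ

V_th is the open-circuit tap voltage: 7.80 × 575/(270 + 575) = 5.31 V.
With the supply zeroed, R₁ and R₂ appear in parallel from the tap: R_th = R₁‖R₂ = (270 × 575)/845.0 = 184 kΩ.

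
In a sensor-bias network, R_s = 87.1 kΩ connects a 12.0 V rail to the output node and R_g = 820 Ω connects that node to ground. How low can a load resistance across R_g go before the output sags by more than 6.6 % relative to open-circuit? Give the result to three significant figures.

Output resistance R_th = R_s‖R_g = (87100 × 820)/87920 = 812.4 Ω.
The fractional drop is R_th/(R_th + R_L); requiring this ≤ 0.0660 gives R_L ≥ R_th(1/0.0660 − 1) = 812.4 × 14.15 = 11.5 kΩ.

R_L(min) ≈ 11.5 kΩ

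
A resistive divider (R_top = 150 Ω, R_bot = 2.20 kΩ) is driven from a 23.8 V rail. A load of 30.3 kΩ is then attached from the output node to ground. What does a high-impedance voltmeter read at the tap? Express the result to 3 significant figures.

The load sits in parallel with R_bot: R_bot‖R_L = (2200 × 30300) / (2200 + 30300) = 2051 Ω.
V_out = 23.8 × 2051 / (150 + 2051) = 23.8 × 2051/2201 = 22.2 V.

V_out ≈ 22.2 V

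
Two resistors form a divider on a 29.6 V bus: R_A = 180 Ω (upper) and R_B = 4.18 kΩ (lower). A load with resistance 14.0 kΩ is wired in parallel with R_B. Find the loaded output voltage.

V_out ≈ 28.0 V

The load sits in parallel with R_B: R_B‖R_L = (4180 × 14000) / (4180 + 14000) = 3219 Ω.
V_out = 29.6 × 3219 / (180 + 3219) = 29.6 × 3219/3399 = 28.0 V.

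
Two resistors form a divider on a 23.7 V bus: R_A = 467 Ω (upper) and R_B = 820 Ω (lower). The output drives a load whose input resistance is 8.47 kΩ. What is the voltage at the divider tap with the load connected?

V_out ≈ 14.6 V

The load sits in parallel with R_B: R_B‖R_L = (820 × 8470) / (820 + 8470) = 747.6 Ω.
V_out = 23.7 × 747.6 / (467 + 747.6) = 23.7 × 747.6/1215 = 14.6 V.
(Unloaded it would have been 15.1 V.)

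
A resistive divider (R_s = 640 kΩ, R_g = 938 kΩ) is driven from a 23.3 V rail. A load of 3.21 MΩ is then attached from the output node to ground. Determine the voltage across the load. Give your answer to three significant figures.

The load sits in parallel with R_g: R_g‖R_L = (938 × 3210) / (938 + 3210) = 725.9 kΩ.
V_out = 23.3 × 725.9 / (640 + 725.9) = 23.3 × 725.9/1366 = 12.4 V.

V_out ≈ 12.4 V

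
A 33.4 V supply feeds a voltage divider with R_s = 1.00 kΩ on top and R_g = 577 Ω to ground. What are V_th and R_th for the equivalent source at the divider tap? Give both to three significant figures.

V_th is the open-circuit tap voltage: 33.4 × 577/(1000 + 577) = 12.2 V.
With the supply zeroed, R_s and R_g appear in parallel from the tap: R_th = R_s‖R_g = (1000 × 577)/1577 = 366 Ω.

V_th = 12.2 V, R_th = 366 Ω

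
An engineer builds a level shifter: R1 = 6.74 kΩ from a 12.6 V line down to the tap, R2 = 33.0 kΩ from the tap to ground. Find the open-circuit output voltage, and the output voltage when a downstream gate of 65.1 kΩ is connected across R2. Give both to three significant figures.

Open-circuit: V = 12.6 × 33.0/(6.74 + 33.0) = 10.5 V.
With the load, R2 becomes R2‖R_L = 21.90 kΩ, so V = 12.6 × 21.90/28.64 = 9.63 V.

Unloaded: 10.5 V; loaded: 9.63 V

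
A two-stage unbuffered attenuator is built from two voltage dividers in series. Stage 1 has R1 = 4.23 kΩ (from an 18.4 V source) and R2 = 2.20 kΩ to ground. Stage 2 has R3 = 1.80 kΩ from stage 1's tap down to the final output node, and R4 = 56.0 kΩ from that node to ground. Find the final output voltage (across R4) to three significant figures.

V_out ≈ 5.95 V

Stage 2 presents R3+R4 = 57.80 kΩ as a load on stage 1's tap.
Stage 1's lower leg becomes R2‖(R3+R4) = 2.119 kΩ, so V_mid = 18.4 × 2.119/6.349 = 6.142 V.
Stage 2 is itself unloaded: V_out = V_mid × R4/(R3+R4) = 6.142 × 56.0/57.80 = 5.95 V.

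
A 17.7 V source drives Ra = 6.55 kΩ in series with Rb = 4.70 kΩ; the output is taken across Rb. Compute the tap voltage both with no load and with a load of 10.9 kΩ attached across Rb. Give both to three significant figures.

Unloaded: 7.39 V; loaded: 5.91 V

Open-circuit: V = 17.7 × 4.70/(6.55 + 4.70) = 7.39 V.
With the load, Rb becomes Rb‖R_L = 3.284 kΩ, so V = 17.7 × 3.284/9.834 = 5.91 V.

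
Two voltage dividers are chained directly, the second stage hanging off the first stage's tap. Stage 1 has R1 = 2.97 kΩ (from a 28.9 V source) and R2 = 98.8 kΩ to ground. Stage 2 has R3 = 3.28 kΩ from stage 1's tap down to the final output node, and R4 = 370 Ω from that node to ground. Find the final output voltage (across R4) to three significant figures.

V_out ≈ 1.59 V

Stage 2 presents R3+R4 = 3650 Ω as a load on stage 1's tap.
Stage 1's lower leg becomes R2‖(R3+R4) = 3520 Ω, so V_mid = 28.9 × 3520/6490 = 15.67 V.
Stage 2 is itself unloaded: V_out = V_mid × R4/(R3+R4) = 15.67 × 370/3650 = 1.59 V.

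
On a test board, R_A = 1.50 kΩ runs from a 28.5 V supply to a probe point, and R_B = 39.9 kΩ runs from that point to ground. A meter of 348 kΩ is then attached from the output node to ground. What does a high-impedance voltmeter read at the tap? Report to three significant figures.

The load sits in parallel with R_B: R_B‖R_L = (39.9 × 348) / (39.9 + 348) = 35.80 kΩ.
V_out = 28.5 × 35.80 / (1.50 + 35.80) = 28.5 × 35.80/37.30 = 27.4 V.

V_out ≈ 27.4 V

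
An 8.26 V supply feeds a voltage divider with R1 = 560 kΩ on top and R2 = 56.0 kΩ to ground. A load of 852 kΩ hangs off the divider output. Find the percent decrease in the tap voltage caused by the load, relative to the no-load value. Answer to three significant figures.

5.64 %

The divider's output (Thévenin) resistance is R1‖R2 = 50.91 kΩ.
Fractional drop under load = R_th/(R_th + R_L) = 50.91 / (50.91 + 852) = 0.05638.
So the output falls by 5.64 %.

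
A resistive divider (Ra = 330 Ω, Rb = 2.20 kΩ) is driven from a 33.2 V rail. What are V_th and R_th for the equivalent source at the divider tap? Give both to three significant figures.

V_th = 28.9 V, R_th = 287 Ω

V_th is the open-circuit tap voltage: 33.2 × 2200/(330 + 2200) = 28.9 V.
With the supply zeroed, Ra and Rb appear in parallel from the tap: R_th = Ra‖Rb = (330 × 2200)/2530 = 287 Ω.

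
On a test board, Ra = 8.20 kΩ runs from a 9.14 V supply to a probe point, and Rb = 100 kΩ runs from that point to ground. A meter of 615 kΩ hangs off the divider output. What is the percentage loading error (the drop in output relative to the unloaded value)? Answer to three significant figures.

1.22 %

The divider's output (Thévenin) resistance is Ra‖Rb = 7.579 kΩ.
Fractional drop under load = R_th/(R_th + R_L) = 7.579 / (7.579 + 615) = 0.01217.
So the output falls by 1.22 %.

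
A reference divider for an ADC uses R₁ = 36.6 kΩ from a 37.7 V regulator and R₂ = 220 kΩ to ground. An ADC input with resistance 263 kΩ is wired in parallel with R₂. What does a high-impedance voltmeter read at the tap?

V_out ≈ 28.9 V

The load sits in parallel with R₂: R₂‖R_L = (220 × 263) / (220 + 263) = 119.8 kΩ.
V_out = 37.7 × 119.8 / (36.6 + 119.8) = 37.7 × 119.8/156.4 = 28.9 V.
(Unloaded it would have been 32.3 V.)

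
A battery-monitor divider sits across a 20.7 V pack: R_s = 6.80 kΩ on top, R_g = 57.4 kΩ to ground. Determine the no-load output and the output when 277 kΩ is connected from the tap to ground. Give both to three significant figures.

Open-circuit: V = 20.7 × 57.4/(6.80 + 57.4) = 18.5 V.
With the load, R_g becomes R_g‖R_L = 47.55 kΩ, so V = 20.7 × 47.55/54.35 = 18.1 V.

Unloaded: 18.5 V; loaded: 18.1 V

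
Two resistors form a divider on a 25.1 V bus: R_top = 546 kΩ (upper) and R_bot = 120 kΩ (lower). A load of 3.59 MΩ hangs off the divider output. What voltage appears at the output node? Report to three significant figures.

The load sits in parallel with R_bot: R_bot‖R_L = (120 × 3590) / (120 + 3590) = 116.1 kΩ.
V_out = 25.1 × 116.1 / (546 + 116.1) = 25.1 × 116.1/662.1 = 4.40 V.

V_out ≈ 4.40 V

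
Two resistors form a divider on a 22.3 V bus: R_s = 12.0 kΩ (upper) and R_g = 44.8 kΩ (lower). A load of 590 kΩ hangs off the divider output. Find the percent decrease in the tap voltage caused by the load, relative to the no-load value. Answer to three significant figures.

1.58 %

The divider's output (Thévenin) resistance is R_s‖R_g = 9.465 kΩ.
Fractional drop under load = R_th/(R_th + R_L) = 9.465 / (9.465 + 590) = 0.01579.
So the output falls by 1.58 %.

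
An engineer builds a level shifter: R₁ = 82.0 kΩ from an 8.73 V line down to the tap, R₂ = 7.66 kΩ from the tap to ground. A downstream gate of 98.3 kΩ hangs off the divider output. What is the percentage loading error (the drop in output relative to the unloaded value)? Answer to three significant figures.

The divider's output (Thévenin) resistance is R₁‖R₂ = 7.006 kΩ.
Fractional drop under load = R_th/(R_th + R_L) = 7.006 / (7.006 + 98.3) = 0.06653.
So the output falls by 6.65 %.

6.65 %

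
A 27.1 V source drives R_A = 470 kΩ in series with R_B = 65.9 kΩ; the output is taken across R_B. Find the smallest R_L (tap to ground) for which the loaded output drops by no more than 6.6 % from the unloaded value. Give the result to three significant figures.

Output resistance R_th = R_A‖R_B = (470 × 65.9)/535.9 = 57.80 kΩ.
The fractional drop is R_th/(R_th + R_L); requiring this ≤ 0.0660 gives R_L ≥ R_th(1/0.0660 − 1) = 57.80 × 14.15 = 818 kΩ.

R_L(min) ≈ 818 kΩ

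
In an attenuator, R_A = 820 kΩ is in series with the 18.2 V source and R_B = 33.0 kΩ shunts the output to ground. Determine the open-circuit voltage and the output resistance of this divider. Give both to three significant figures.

V_th is the open-circuit tap voltage: 18.2 × 33.0/(820 + 33.0) = 0.704 V.
With the supply zeroed, R_A and R_B appear in parallel from the tap: R_th = R_A‖R_B = (820 × 33.0)/853.0 = 31.7 kΩ.

V_th = 0.704 V, R_th = 31.7 kΩ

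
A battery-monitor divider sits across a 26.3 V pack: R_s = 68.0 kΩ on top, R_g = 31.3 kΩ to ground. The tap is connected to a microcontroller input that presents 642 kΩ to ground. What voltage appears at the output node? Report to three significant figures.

V_out ≈ 8.02 V

The load sits in parallel with R_g: R_g‖R_L = (31.3 × 642) / (31.3 + 642) = 29.84 kΩ.
V_out = 26.3 × 29.84 / (68.0 + 29.84) = 26.3 × 29.84/97.84 = 8.02 V.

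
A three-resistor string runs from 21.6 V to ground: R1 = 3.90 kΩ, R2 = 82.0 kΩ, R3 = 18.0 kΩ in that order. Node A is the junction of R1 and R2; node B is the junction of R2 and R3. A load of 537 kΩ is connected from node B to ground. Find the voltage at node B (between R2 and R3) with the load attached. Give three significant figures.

V ≈ 3.64 V

At node B, R3 is in parallel with the load: R3‖R_L = 17.42 kΩ.
Below node A the resistance is R2 + (R3‖R_L) = 99.42 kΩ, so V_A = 21.6 × 99.42/103.3 = 20.78 V.
Then V_B = V_A × (R3‖R_L)/(R2 + R3‖R_L) = 20.78 × 17.42/99.42 = 3.64 V.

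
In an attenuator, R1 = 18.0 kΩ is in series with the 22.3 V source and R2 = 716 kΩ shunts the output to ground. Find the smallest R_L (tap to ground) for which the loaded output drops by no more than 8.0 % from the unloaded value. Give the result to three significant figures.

R_L(min) ≈ 202 kΩ

Output resistance R_th = R1‖R2 = (18.0 × 716)/734.0 = 17.56 kΩ.
The fractional drop is R_th/(R_th + R_L); requiring this ≤ 0.0800 gives R_L ≥ R_th(1/0.0800 − 1) = 17.56 × 11.50 = 202 kΩ.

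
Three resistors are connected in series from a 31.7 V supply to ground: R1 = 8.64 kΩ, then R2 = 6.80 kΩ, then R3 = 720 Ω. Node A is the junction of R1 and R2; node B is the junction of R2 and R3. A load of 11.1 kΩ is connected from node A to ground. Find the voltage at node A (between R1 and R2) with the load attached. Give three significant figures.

V ≈ 10.8 V

Below node A the series string R2+R3 = 7520 Ω sits in parallel with the 11100 Ω load: 4483 Ω.
V_A = 31.7 × 4483/(8640 + 4483) = 10.8 V.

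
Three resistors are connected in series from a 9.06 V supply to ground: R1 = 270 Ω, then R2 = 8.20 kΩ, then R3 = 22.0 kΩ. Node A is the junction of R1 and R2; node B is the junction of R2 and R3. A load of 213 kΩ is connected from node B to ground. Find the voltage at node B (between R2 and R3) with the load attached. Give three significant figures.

At node B, R3 is in parallel with the load: R3‖R_L = 19940 Ω.
Below node A the resistance is R2 + (R3‖R_L) = 28140 Ω, so V_A = 9.06 × 28140/28410 = 8.974 V.
Then V_B = V_A × (R3‖R_L)/(R2 + R3‖R_L) = 8.974 × 19940/28140 = 6.36 V.

V ≈ 6.36 V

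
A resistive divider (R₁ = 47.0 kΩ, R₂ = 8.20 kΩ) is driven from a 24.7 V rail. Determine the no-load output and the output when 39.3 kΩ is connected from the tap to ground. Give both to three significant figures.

Unloaded: 3.67 V; loaded: 3.12 V

Open-circuit: V = 24.7 × 8.20/(47.0 + 8.20) = 3.67 V.
With the load, R₂ becomes R₂‖R_L = 6.784 kΩ, so V = 24.7 × 6.784/53.78 = 3.12 V.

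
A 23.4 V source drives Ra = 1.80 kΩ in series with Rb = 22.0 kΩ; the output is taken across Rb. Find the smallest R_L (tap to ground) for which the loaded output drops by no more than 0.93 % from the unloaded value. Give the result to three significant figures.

R_L(min) ≈ 177 kΩ

Output resistance R_th = Ra‖Rb = (1.80 × 22.0)/23.80 = 1.664 kΩ.
The fractional drop is R_th/(R_th + R_L); requiring this ≤ 0.00930 gives R_L ≥ R_th(1/0.00930 − 1) = 1.664 × 106.5 = 177 kΩ.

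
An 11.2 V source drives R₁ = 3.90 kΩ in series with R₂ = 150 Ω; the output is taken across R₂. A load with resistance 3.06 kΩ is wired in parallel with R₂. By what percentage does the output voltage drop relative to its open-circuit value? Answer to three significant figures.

4.51 %

The divider's output (Thévenin) resistance is R₁‖R₂ = 144.4 Ω.
Fractional drop under load = R_th/(R_th + R_L) = 144.4 / (144.4 + 3060) = 0.04508.
So the output falls by 4.51 %.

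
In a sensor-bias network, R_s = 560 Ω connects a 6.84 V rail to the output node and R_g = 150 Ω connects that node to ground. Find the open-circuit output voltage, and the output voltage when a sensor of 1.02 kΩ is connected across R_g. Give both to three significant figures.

Open-circuit: V = 6.84 × 150/(560 + 150) = 1.45 V.
With the load, R_g becomes R_g‖R_L = 130.8 Ω, so V = 6.84 × 130.8/690.8 = 1.29 V.

Unloaded: 1.45 V; loaded: 1.29 V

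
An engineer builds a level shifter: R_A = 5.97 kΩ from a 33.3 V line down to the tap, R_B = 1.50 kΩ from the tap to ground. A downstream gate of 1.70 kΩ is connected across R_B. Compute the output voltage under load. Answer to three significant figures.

V_out ≈ 3.92 V

The load sits in parallel with R_B: R_B‖R_L = (1.50 × 1.70) / (1.50 + 1.70) = 0.7969 kΩ.
V_out = 33.3 × 0.7969 / (5.97 + 0.7969) = 33.3 × 0.7969/6.767 = 3.92 V.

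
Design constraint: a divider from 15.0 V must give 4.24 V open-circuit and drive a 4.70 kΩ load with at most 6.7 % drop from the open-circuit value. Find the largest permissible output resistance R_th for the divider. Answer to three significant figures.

R_th ≤ 338 Ω

Loading drop = R_th/(R_th + R_L) ≤ 0.0670, so R_th ≤ R_L · ε/(1−ε) = 4.70 kΩ × 0.0670/0.9330 = 338 Ω.
(Any R1, R2 with R2/(R1+R2) = 0.283 and R1‖R2 ≤ 338 Ω will meet the spec.)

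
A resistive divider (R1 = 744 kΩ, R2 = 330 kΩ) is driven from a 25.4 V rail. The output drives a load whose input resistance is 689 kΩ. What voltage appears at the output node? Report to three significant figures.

The load sits in parallel with R2: R2‖R_L = (330 × 689) / (330 + 689) = 223.1 kΩ.
V_out = 25.4 × 223.1 / (744 + 223.1) = 25.4 × 223.1/967.1 = 5.86 V.

V_out ≈ 5.86 V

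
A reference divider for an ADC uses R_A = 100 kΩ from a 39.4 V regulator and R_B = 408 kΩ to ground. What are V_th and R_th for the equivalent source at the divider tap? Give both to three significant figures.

V_th is the open-circuit tap voltage: 39.4 × 408/(100 + 408) = 31.6 V.
With the supply zeroed, R_A and R_B appear in parallel from the tap: R_th = R_A‖R_B = (100 × 408)/508.0 = 80.3 kΩ.

V_th = 31.6 V, R_th = 80.3 kΩ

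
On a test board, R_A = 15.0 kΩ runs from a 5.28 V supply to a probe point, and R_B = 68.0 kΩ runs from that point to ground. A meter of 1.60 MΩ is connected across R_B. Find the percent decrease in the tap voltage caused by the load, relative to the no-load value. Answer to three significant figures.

0.762 %

The divider's output (Thévenin) resistance is R_A‖R_B = 12.29 kΩ.
Fractional drop under load = R_th/(R_th + R_L) = 12.29 / (12.29 + 1600) = 0.007622.
So the output falls by 0.762 %.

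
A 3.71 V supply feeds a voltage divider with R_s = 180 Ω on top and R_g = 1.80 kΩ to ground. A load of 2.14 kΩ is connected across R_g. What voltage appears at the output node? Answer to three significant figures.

The load sits in parallel with R_g: R_g‖R_L = (1800 × 2140) / (1800 + 2140) = 977.7 Ω.
V_out = 3.71 × 977.7 / (180 + 977.7) = 3.71 × 977.7/1158 = 3.13 V.
(Unloaded it would have been 3.37 V.)

V_out ≈ 3.13 V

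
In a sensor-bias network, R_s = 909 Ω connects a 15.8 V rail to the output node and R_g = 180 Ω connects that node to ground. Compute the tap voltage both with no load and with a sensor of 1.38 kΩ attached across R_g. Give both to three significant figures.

Open-circuit: V = 15.8 × 180/(909 + 180) = 2.61 V.
With the load, R_g becomes R_g‖R_L = 159.2 Ω, so V = 15.8 × 159.2/1068 = 2.36 V.

Unloaded: 2.61 V; loaded: 2.36 V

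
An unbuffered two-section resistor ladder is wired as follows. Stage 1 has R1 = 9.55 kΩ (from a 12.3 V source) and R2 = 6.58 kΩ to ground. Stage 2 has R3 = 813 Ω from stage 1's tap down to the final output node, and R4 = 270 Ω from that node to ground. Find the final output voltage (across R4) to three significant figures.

Stage 2 presents R3+R4 = 1083 Ω as a load on stage 1's tap.
Stage 1's lower leg becomes R2‖(R3+R4) = 929.9 Ω, so V_mid = 12.3 × 929.9/10480 = 1.091 V.
Stage 2 is itself unloaded: V_out = V_mid × R4/(R3+R4) = 1.091 × 270/1083 = 0.272 V.

V_out ≈ 0.272 V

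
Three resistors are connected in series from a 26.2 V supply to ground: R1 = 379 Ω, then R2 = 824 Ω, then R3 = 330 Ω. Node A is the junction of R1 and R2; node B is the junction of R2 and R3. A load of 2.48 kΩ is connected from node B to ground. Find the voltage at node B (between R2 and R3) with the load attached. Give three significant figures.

At node B, R3 is in parallel with the load: R3‖R_L = 291.2 Ω.
Below node A the resistance is R2 + (R3‖R_L) = 1115 Ω, so V_A = 26.2 × 1115/1494 = 19.55 V.
Then V_B = V_A × (R3‖R_L)/(R2 + R3‖R_L) = 19.55 × 291.2/1115 = 5.11 V.

V ≈ 5.11 V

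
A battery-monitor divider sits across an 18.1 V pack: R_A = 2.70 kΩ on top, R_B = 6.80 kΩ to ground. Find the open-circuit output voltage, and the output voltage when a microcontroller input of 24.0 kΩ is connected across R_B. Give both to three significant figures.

Unloaded: 13.0 V; loaded: 12.0 V

Open-circuit: V = 18.1 × 6.80/(2.70 + 6.80) = 13.0 V.
With the load, R_B becomes R_B‖R_L = 5.299 kΩ, so V = 18.1 × 5.299/7.999 = 12.0 V.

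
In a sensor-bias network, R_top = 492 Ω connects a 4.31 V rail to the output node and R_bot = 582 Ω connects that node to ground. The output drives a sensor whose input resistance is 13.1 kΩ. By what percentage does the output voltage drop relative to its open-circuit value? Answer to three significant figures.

1.99 %

The divider's output (Thévenin) resistance is R_top‖R_bot = 266.6 Ω.
Fractional drop under load = R_th/(R_th + R_L) = 266.6 / (266.6 + 13100) = 0.01995.
So the output falls by 1.99 %.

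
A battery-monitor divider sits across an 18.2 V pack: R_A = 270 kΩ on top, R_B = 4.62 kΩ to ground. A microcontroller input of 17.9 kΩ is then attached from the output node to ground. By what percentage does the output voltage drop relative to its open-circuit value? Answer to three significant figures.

Unloaded V = 18.2 × 4.62/274.6 = 0.3062 V.
Loaded: R_B‖R_L = 3.672 kΩ, giving V = 18.2 × 3.672/273.7 = 0.2442 V.
Drop = (0.3062 − 0.2442) / 0.3062 = 20.2 %.

20.2 %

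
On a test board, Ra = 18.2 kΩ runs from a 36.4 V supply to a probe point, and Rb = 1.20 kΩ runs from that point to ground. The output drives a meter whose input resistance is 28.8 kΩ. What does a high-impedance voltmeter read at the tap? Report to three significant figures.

The load sits in parallel with Rb: Rb‖R_L = (1.20 × 28.8) / (1.20 + 28.8) = 1.152 kΩ.
V_out = 36.4 × 1.152 / (18.2 + 1.152) = 36.4 × 1.152/19.35 = 2.17 V.

V_out ≈ 2.17 V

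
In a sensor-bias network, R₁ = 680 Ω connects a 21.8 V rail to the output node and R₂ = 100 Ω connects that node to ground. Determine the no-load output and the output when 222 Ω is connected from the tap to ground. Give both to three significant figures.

Unloaded: 2.79 V; loaded: 2.01 V

Open-circuit: V = 21.8 × 100/(680 + 100) = 2.79 V.
With the load, R₂ becomes R₂‖R_L = 68.94 Ω, so V = 21.8 × 68.94/748.9 = 2.01 V.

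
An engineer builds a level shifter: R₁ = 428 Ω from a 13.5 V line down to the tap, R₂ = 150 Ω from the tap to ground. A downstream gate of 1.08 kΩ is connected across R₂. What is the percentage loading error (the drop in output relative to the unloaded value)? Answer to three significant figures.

The divider's output (Thévenin) resistance is R₁‖R₂ = 111.1 Ω.
Fractional drop under load = R_th/(R_th + R_L) = 111.1 / (111.1 + 1080) = 0.09325.
So the output falls by 9.33 %.

9.33 %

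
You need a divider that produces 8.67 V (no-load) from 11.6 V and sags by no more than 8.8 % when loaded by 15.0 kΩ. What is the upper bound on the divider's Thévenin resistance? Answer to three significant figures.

Loading drop = R_th/(R_th + R_L) ≤ 0.0880, so R_th ≤ R_L · ε/(1−ε) = 15.0 kΩ × 0.0880/0.9120 = 1.45 kΩ.
(Any R1, R2 with R2/(R1+R2) = 0.747 and R1‖R2 ≤ 1.45 kΩ will meet the spec.)

R_th ≤ 1.45 kΩ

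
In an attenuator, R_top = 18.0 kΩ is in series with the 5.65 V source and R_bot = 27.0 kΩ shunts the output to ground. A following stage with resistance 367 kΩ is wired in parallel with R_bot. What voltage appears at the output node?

The load sits in parallel with R_bot: R_bot‖R_L = (27.0 × 367) / (27.0 + 367) = 25.15 kΩ.
V_out = 5.65 × 25.15 / (18.0 + 25.15) = 5.65 × 25.15/43.15 = 3.29 V.
(Unloaded it would have been 3.39 V.)

V_out ≈ 3.29 V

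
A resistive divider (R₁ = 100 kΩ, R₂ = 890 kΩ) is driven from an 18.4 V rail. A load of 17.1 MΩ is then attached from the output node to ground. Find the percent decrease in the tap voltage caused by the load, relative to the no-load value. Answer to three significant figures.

0.523 %

The divider's output (Thévenin) resistance is R₁‖R₂ = 89.90 kΩ.
Fractional drop under load = R_th/(R_th + R_L) = 89.90 / (89.90 + 17100) = 0.005230.
So the output falls by 0.523 %.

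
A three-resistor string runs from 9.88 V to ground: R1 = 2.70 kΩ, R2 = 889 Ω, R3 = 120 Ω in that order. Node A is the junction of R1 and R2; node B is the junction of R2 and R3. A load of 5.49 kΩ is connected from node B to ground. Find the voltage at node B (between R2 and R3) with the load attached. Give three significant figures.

At node B, R3 is in parallel with the load: R3‖R_L = 117.4 Ω.
Below node A the resistance is R2 + (R3‖R_L) = 1006 Ω, so V_A = 9.88 × 1006/3706 = 2.683 V.
Then V_B = V_A × (R3‖R_L)/(R2 + R3‖R_L) = 2.683 × 117.4/1006 = 0.313 V.

V ≈ 0.313 V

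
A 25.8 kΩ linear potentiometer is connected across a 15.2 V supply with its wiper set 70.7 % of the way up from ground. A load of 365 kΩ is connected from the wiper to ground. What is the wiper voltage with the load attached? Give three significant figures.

The wiper splits the pot into (1−α)R = 7.559 kΩ above and αR = 18.24 kΩ below.
Lower section ‖ load = 17.37 kΩ.
V_wiper = 15.2 × 17.37/(7.559 + 17.37) = 10.6 V.

V ≈ 10.6 V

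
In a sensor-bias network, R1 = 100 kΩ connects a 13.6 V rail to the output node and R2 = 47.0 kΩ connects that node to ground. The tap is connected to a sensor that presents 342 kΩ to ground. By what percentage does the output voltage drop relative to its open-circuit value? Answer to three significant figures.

Unloaded V = 13.6 × 47.0/147.0 = 4.3483 V.
Loaded: R2‖R_L = 41.32 kΩ, giving V = 13.6 × 41.32/141.3 = 3.9765 V.
Drop = (4.3483 − 3.9765) / 4.3483 = 8.55 %.

8.55 %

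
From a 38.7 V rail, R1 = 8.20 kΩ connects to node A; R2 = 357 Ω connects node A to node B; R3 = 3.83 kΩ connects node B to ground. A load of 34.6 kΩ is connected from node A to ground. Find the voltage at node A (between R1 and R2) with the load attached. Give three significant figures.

Below node A the series string R2+R3 = 4187 Ω sits in parallel with the 34600 Ω load: 3735 Ω.
V_A = 38.7 × 3735/(8200 + 3735) = 12.1 V.

V ≈ 12.1 V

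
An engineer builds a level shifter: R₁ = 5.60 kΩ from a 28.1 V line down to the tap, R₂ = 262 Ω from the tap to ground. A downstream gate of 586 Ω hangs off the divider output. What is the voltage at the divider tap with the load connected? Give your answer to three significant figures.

V_out ≈ 0.880 V

The load sits in parallel with R₂: R₂‖R_L = (262 × 586) / (262 + 586) = 181.1 Ω.
V_out = 28.1 × 181.1 / (5600 + 181.1) = 28.1 × 181.1/5781 = 0.880 V.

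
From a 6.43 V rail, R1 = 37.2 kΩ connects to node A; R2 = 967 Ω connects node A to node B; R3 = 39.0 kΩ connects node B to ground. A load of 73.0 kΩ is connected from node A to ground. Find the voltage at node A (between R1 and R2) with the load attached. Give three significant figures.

V ≈ 2.63 V

Below node A the series string R2+R3 = 39970 Ω sits in parallel with the 73000 Ω load: 25830 Ω.
V_A = 6.43 × 25830/(37200 + 25830) = 2.63 V.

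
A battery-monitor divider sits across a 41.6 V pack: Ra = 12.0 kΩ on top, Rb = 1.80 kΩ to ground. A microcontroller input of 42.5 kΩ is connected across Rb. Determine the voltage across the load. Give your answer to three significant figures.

V_out ≈ 5.23 V

The load sits in parallel with Rb: Rb‖R_L = (1.80 × 42.5) / (1.80 + 42.5) = 1.727 kΩ.
V_out = 41.6 × 1.727 / (12.0 + 1.727) = 41.6 × 1.727/13.73 = 5.23 V.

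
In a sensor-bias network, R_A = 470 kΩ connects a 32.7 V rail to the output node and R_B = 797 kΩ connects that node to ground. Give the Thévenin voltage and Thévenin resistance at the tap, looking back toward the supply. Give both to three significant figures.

V_th is the open-circuit tap voltage: 32.7 × 797/(470 + 797) = 20.6 V.
With the supply zeroed, R_A and R_B appear in parallel from the tap: R_th = R_A‖R_B = (470 × 797)/1267 = 296 kΩ.

V_th = 20.6 V, R_th = 296 kΩ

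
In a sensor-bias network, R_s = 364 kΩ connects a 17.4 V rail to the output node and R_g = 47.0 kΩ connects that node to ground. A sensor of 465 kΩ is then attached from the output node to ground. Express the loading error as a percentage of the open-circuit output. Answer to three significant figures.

Unloaded V = 17.4 × 47.0/411.0 = 1.9898 V.
Loaded: R_g‖R_L = 42.69 kΩ, giving V = 17.4 × 42.69/406.7 = 1.8263 V.
Drop = (1.9898 − 1.8263) / 1.9898 = 8.22 %.

8.22 %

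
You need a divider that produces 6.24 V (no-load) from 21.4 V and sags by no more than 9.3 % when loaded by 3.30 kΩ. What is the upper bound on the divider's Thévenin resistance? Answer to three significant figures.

Loading drop = R_th/(R_th + R_L) ≤ 0.0930, so R_th ≤ R_L · ε/(1−ε) = 3.30 kΩ × 0.0930/0.9070 = 338 Ω.

R_th ≤ 338 Ω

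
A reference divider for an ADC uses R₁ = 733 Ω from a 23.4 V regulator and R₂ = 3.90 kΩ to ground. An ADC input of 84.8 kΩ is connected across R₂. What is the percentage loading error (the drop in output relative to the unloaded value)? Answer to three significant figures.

The divider's output (Thévenin) resistance is R₁‖R₂ = 617.0 Ω.
Fractional drop under load = R_th/(R_th + R_L) = 617.0 / (617.0 + 84800) = 0.007224.
So the output falls by 0.722 %.

0.722 %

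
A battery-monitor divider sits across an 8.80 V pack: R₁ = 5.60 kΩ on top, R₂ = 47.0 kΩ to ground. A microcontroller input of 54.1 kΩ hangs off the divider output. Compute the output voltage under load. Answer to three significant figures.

V_out ≈ 7.20 V

The load sits in parallel with R₂: R₂‖R_L = (47.0 × 54.1) / (47.0 + 54.1) = 25.15 kΩ.
V_out = 8.80 × 25.15 / (5.60 + 25.15) = 8.80 × 25.15/30.75 = 7.20 V.
(Unloaded it would have been 7.86 V.)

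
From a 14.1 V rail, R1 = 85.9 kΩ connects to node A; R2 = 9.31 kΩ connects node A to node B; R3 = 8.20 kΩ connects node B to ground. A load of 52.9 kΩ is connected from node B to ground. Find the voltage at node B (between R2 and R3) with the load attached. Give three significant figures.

At node B, R3 is in parallel with the load: R3‖R_L = 7.100 kΩ.
Below node A the resistance is R2 + (R3‖R_L) = 16.41 kΩ, so V_A = 14.1 × 16.41/102.3 = 2.262 V.
Then V_B = V_A × (R3‖R_L)/(R2 + R3‖R_L) = 2.262 × 7.100/16.41 = 0.978 V.

V ≈ 0.978 V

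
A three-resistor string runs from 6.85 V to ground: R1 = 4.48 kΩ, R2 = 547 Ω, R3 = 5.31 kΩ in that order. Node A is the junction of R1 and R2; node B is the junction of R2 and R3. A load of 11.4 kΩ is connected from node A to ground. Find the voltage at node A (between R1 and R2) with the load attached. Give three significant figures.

V ≈ 3.17 V

Below node A the series string R2+R3 = 5857 Ω sits in parallel with the 11400 Ω load: 3869 Ω.
V_A = 6.85 × 3869/(4480 + 3869) = 3.17 V.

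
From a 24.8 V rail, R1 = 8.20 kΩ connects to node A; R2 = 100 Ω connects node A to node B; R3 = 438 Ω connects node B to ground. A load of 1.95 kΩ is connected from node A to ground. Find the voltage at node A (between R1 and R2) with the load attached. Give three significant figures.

Below node A the series string R2+R3 = 538.0 Ω sits in parallel with the 1950 Ω load: 421.7 Ω.
V_A = 24.8 × 421.7/(8200 + 421.7) = 1.21 V.

V ≈ 1.21 V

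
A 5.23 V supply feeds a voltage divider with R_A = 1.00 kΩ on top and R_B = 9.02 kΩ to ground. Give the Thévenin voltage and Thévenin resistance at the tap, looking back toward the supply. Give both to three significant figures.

V_th is the open-circuit tap voltage: 5.23 × 9.02/(1.00 + 9.02) = 4.71 V.
With the supply zeroed, R_A and R_B appear in parallel from the tap: R_th = R_A‖R_B = (1.00 × 9.02)/10.02 = 900 Ω.

V_th = 4.71 V, R_th = 900 Ω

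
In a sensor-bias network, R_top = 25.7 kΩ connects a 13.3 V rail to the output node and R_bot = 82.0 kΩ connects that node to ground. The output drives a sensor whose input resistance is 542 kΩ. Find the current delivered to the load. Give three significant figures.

R_bot‖R_L = 71.22 kΩ; V_out = 13.3 × 71.22/96.92 = 9.773 V.
I_L = V_out / R_L = 9.773 / 542 kΩ = 0.0180 mA.

I_L ≈ 0.0180 mA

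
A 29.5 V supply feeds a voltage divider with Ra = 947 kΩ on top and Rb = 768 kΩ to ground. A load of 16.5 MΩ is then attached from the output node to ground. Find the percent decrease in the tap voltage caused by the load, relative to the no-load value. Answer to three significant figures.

The divider's output (Thévenin) resistance is Ra‖Rb = 424.1 kΩ.
Fractional drop under load = R_th/(R_th + R_L) = 424.1 / (424.1 + 16500) = 0.02506.
So the output falls by 2.51 %.

2.51 %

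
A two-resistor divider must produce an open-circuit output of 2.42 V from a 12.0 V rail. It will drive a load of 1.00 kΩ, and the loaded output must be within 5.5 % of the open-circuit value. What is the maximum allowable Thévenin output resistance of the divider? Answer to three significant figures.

R_th ≤ 58.2 Ω

Loading drop = R_th/(R_th + R_L) ≤ 0.0550, so R_th ≤ R_L · ε/(1−ε) = 1.00 kΩ × 0.0550/0.9450 = 58.2 Ω.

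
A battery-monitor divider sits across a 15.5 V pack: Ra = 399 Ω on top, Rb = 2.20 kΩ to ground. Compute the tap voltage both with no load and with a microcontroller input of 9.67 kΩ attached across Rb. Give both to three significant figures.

Unloaded: 13.1 V; loaded: 12.7 V

Open-circuit: V = 15.5 × 2200/(399 + 2200) = 13.1 V.
With the load, Rb becomes Rb‖R_L = 1792 Ω, so V = 15.5 × 1792/2191 = 12.7 V.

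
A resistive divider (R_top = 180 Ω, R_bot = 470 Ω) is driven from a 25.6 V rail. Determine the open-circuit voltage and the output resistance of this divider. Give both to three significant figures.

V_th is the open-circuit tap voltage: 25.6 × 470/(180 + 470) = 18.5 V.
With the supply zeroed, R_top and R_bot appear in parallel from the tap: R_th = R_top‖R_bot = (180 × 470)/650.0 = 130 Ω.

V_th = 18.5 V, R_th = 130 Ω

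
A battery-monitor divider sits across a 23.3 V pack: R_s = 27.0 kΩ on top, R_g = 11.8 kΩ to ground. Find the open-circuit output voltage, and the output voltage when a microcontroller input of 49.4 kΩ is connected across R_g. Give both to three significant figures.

Open-circuit: V = 23.3 × 11.8/(27.0 + 11.8) = 7.09 V.
With the load, R_g becomes R_g‖R_L = 9.525 kΩ, so V = 23.3 × 9.525/36.52 = 6.08 V.

Unloaded: 7.09 V; loaded: 6.08 V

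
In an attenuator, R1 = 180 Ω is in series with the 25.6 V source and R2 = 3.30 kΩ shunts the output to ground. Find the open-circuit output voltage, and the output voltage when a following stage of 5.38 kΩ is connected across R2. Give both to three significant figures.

Open-circuit: V = 25.6 × 3300/(180 + 3300) = 24.3 V.
With the load, R2 becomes R2‖R_L = 2045 Ω, so V = 25.6 × 2045/2225 = 23.5 V.

Unloaded: 24.3 V; loaded: 23.5 V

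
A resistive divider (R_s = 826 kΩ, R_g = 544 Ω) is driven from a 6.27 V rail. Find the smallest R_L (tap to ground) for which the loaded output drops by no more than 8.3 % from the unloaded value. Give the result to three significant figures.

R_L(min) ≈ 6.01 kΩ

Output resistance R_th = R_s‖R_g = (826000 × 544)/826500 = 543.6 Ω.
The fractional drop is R_th/(R_th + R_L); requiring this ≤ 0.0830 gives R_L ≥ R_th(1/0.0830 − 1) = 543.6 × 11.05 = 6.01 kΩ.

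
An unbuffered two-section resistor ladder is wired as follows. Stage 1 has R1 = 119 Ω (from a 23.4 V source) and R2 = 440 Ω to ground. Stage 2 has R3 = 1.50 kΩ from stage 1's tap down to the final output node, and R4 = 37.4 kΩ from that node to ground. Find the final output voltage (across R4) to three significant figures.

V_out ≈ 17.7 V

Stage 2 presents R3+R4 = 38900 Ω as a load on stage 1's tap.
Stage 1's lower leg becomes R2‖(R3+R4) = 435.1 Ω, so V_mid = 23.4 × 435.1/554.1 = 18.37 V.
Stage 2 is itself unloaded: V_out = V_mid × R4/(R3+R4) = 18.37 × 37400/38900 = 17.7 V.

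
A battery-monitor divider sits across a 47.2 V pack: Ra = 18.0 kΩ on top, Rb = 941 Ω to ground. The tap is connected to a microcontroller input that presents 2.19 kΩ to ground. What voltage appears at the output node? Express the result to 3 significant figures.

V_out ≈ 1.67 V

The load sits in parallel with Rb: Rb‖R_L = (941 × 2190) / (941 + 2190) = 658.2 Ω.
V_out = 47.2 × 658.2 / (18000 + 658.2) = 47.2 × 658.2/18660 = 1.67 V.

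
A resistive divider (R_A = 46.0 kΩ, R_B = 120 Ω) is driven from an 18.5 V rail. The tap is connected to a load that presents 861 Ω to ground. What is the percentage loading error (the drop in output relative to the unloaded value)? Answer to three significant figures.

12.2 %

The divider's output (Thévenin) resistance is R_A‖R_B = 119.7 Ω.
Fractional drop under load = R_th/(R_th + R_L) = 119.7 / (119.7 + 861) = 0.1220.
So the output falls by 12.2 %.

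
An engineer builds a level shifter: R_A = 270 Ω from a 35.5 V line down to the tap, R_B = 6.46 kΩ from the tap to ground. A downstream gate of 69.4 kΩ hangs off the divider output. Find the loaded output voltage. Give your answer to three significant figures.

V_out ≈ 33.9 V

The load sits in parallel with R_B: R_B‖R_L = (6460 × 69400) / (6460 + 69400) = 5910 Ω.
V_out = 35.5 × 5910 / (270 + 5910) = 35.5 × 5910/6180 = 33.9 V.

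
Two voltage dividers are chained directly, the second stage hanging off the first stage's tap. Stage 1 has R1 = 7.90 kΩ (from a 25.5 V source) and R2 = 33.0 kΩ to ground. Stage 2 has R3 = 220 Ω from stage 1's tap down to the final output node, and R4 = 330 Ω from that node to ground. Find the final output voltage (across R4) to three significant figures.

V_out ≈ 0.981 V

Stage 2 presents R3+R4 = 550.0 Ω as a load on stage 1's tap.
Stage 1's lower leg becomes R2‖(R3+R4) = 541.0 Ω, so V_mid = 25.5 × 541.0/8441 = 1.634 V.
Stage 2 is itself unloaded: V_out = V_mid × R4/(R3+R4) = 1.634 × 330/550.0 = 0.981 V.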